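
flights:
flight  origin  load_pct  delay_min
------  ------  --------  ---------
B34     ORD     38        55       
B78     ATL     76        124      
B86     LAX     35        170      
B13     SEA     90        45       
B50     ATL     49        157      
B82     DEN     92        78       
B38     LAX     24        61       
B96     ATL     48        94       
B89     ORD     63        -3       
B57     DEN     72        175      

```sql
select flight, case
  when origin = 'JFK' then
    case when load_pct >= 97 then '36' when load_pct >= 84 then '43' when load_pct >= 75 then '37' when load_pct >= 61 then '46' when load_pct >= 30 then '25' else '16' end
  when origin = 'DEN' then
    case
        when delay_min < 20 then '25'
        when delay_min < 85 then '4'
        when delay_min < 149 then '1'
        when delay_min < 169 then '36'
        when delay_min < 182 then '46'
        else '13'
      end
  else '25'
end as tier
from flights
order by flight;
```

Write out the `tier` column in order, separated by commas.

flight=B13: origin='SEA' → outer ELSE → 25
flight=B34: origin='ORD' → outer ELSE → 25
flight=B38: origin='LAX' → outer ELSE → 25
flight=B50: origin='ATL' → outer ELSE → 25
flight=B57: origin='DEN' → inner[delay_min < 182] → 46
flight=B78: origin='ATL' → outer ELSE → 25
flight=B82: origin='DEN' → inner[delay_min < 85] → 4
flight=B86: origin='LAX' → outer ELSE → 25
flight=B89: origin='ORD' → outer ELSE → 25
flight=B96: origin='ATL' → outer ELSE → 25

25, 25, 25, 25, 46, 25, 4, 25, 25, 25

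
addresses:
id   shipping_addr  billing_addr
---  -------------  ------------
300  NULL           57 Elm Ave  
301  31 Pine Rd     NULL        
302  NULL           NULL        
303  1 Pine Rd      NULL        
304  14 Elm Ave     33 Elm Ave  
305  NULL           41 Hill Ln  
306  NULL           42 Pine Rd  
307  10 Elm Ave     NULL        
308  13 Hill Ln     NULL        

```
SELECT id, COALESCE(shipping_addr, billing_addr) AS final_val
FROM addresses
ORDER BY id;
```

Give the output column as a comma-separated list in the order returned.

id=300: shipping_addr=NULL, billing_addr=57 Elm Ave → 57 Elm Ave
id=301: shipping_addr=31 Pine Rd → 31 Pine Rd
id=302: shipping_addr=NULL, billing_addr=NULL (all NULL) → NULL
id=303: shipping_addr=1 Pine Rd → 1 Pine Rd
id=304: shipping_addr=14 Elm Ave → 14 Elm Ave
id=305: shipping_addr=NULL, billing_addr=41 Hill Ln → 41 Hill Ln
id=306: shipping_addr=NULL, billing_addr=42 Pine Rd → 42 Pine Rd
id=307: shipping_addr=10 Elm Ave → 10 Elm Ave
id=308: shipping_addr=13 Hill Ln → 13 Hill Ln

57 Elm Ave, 31 Pine Rd, NULL, 1 Pine Rd, 14 Elm Ave, 41 Hill Ln, 42 Pine Rd, 10 Elm Ave, 13 Hill Ln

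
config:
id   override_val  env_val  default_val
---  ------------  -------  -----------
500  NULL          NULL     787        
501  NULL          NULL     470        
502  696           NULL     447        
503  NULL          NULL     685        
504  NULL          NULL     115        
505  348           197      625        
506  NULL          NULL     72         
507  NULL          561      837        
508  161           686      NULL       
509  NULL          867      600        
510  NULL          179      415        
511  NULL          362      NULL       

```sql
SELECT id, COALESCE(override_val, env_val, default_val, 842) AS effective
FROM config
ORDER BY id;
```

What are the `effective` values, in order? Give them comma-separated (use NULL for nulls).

id=500: override_val=NULL, env_val=NULL, default_val=787 → 787
id=501: override_val=NULL, env_val=NULL, default_val=470 → 470
id=502: override_val=696 → 696
id=503: override_val=NULL, env_val=NULL, default_val=685 → 685
id=504: override_val=NULL, env_val=NULL, default_val=115 → 115
id=505: override_val=348 → 348
id=506: override_val=NULL, env_val=NULL, default_val=72 → 72
id=507: override_val=NULL, env_val=561 → 561
id=508: override_val=161 → 161
id=509: override_val=NULL, env_val=867 → 867
id=510: override_val=NULL, env_val=179 → 179
id=511: override_val=NULL, env_val=362 → 362

787, 470, 696, 685, 115, 348, 72, 561, 161, 867, 179, 362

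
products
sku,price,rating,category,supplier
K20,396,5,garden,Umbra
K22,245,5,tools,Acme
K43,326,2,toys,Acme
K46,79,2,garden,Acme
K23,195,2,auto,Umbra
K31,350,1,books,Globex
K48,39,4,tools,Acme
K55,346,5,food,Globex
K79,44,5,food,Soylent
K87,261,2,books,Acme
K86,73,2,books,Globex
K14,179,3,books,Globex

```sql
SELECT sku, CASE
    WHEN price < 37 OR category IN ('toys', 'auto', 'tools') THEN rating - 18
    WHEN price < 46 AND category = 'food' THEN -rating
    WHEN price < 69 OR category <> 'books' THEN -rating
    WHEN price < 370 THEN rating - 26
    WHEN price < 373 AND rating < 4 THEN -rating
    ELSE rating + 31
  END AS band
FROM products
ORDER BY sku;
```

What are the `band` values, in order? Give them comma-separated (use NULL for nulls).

-23, -5, -13, -16, -25, -16, -2, -14, -5, -5, -24, -24

sku=K14: price < 370 → -23
sku=K20: price < 69 OR category <> 'books' → -5
sku=K22: price < 37 OR category IN ('toys', 'auto', 'tools') → -13
sku=K23: price < 37 OR category IN ('toys', 'auto', 'tools') → -16
sku=K31: price < 370 → -25
sku=K43: price < 37 OR category IN ('toys', 'auto', 'tools') → -16
sku=K46: price < 69 OR category <> 'books' → -2
sku=K48: price < 37 OR category IN ('toys', 'auto', 'tools') → -14
sku=K55: price < 69 OR category <> 'books' → -5
sku=K79: price < 46 AND category = 'food' → -5
sku=K86: price < 370 → -24
sku=K87: price < 370 → -24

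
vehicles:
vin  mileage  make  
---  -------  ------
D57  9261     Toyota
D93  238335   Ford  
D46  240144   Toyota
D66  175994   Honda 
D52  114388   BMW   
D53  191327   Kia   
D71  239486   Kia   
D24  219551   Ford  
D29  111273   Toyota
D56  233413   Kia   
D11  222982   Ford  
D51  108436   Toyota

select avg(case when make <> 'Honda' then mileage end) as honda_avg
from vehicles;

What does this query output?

vin=D57: ✓ → 9261
vin=D93: ✓ → 238335
vin=D46: ✓ → 240144
vin=D66: ✗
vin=D52: ✓ → 114388
vin=D53: ✓ → 191327
vin=D71: ✓ → 239486
vin=D24: ✓ → 219551
vin=D29: ✓ → 111273
vin=D56: ✓ → 233413
vin=D11: ✓ → 222982
vin=D51: ✓ → 108436
honda_avg = (9261 + 238335 + 240144 + 114388 + 191327 + 239486 + 219551 + 111273 + 233413 + 222982 + 108436) / 11 = 175326.9090909091

175326.9090909091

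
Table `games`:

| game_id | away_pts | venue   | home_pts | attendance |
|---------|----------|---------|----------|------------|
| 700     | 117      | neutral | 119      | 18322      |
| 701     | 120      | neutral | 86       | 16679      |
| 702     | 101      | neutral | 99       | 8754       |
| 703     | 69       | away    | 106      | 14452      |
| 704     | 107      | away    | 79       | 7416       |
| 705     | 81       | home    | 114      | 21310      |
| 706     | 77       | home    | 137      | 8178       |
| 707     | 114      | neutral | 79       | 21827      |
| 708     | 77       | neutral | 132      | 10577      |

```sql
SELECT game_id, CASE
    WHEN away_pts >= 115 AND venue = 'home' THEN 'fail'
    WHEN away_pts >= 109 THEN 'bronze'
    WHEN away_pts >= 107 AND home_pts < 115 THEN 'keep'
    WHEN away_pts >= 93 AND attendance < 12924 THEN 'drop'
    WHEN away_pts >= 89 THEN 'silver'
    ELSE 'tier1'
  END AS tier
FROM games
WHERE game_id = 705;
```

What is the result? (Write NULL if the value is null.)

tier1

game_id = 705: away_pts=81, venue=home, home_pts=114, attendance=21310.
away_pts >= 115 AND venue = 'home' → false
away_pts >= 109 → false
away_pts >= 107 AND home_pts < 115 → false
away_pts >= 93 AND attendance < 12924 → false
away_pts >= 89 → false
No prior WHEN matched → ELSE → tier1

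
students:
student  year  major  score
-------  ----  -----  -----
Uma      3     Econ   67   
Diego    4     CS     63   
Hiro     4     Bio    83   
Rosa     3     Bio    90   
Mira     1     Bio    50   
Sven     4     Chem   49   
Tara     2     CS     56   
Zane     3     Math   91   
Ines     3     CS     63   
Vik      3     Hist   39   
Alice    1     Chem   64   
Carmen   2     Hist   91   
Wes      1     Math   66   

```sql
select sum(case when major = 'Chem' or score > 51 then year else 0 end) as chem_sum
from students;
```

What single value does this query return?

student=Uma: ✓ → 3
student=Diego: ✓ → 4
student=Hiro: ✓ → 4
student=Rosa: ✓ → 3
student=Mira: ✗
student=Sven: ✓ → 4
student=Tara: ✓ → 2
student=Zane: ✓ → 3
student=Ines: ✓ → 3
student=Vik: ✗
student=Alice: ✓ → 1
student=Carmen: ✓ → 2
student=Wes: ✓ → 1
chem_sum = 3 + 4 + 4 + 3 + 4 + 2 + 3 + 3 + 1 + 2 + 1 = 30

30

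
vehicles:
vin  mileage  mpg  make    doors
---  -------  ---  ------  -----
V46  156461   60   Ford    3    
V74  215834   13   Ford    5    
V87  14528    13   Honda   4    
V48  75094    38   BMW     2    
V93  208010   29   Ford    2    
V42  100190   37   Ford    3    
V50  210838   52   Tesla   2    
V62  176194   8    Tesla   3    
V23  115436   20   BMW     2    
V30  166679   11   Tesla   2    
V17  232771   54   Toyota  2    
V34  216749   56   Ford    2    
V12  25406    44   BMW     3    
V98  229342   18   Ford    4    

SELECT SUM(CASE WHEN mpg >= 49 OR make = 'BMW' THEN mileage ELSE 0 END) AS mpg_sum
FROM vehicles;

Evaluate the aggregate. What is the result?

1032755

vin=V46: ✓ → 156461
vin=V74: ✗
vin=V87: ✗
vin=V48: ✓ → 75094
vin=V93: ✗
vin=V42: ✗
vin=V50: ✓ → 210838
vin=V62: ✗
vin=V23: ✓ → 115436
vin=V30: ✗
vin=V17: ✓ → 232771
vin=V34: ✓ → 216749
vin=V12: ✓ → 25406
vin=V98: ✗
mpg_sum = 156461 + 75094 + 210838 + 115436 + 232771 + 216749 + 25406 = 1032755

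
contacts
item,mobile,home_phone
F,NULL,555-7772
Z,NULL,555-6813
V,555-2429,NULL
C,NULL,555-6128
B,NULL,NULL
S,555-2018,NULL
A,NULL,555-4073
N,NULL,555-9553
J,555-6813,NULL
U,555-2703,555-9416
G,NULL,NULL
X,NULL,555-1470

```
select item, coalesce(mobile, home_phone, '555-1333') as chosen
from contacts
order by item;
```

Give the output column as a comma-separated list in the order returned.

item=A: mobile=NULL, home_phone=555-4073 → 555-4073
item=B: mobile=NULL, home_phone=NULL, → literal 555-1333 → 555-1333
item=C: mobile=NULL, home_phone=555-6128 → 555-6128
item=F: mobile=NULL, home_phone=555-7772 → 555-7772
item=G: mobile=NULL, home_phone=NULL, → literal 555-1333 → 555-1333
item=J: mobile=555-6813 → 555-6813
item=N: mobile=NULL, home_phone=555-9553 → 555-9553
item=S: mobile=555-2018 → 555-2018
item=U: mobile=555-2703 → 555-2703
item=V: mobile=555-2429 → 555-2429
item=X: mobile=NULL, home_phone=555-1470 → 555-1470
item=Z: mobile=NULL, home_phone=555-6813 → 555-6813

555-4073, 555-1333, 555-6128, 555-7772, 555-1333, 555-6813, 555-9553, 555-2018, 555-2703, 555-2429, 555-1470, 555-6813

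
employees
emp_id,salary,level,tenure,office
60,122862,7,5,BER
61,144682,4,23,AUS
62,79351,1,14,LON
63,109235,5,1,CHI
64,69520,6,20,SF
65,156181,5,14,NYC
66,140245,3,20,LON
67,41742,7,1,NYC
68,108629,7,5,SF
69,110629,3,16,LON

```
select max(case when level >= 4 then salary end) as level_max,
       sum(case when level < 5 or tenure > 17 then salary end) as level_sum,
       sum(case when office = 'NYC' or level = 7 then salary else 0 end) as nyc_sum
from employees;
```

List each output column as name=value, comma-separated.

[level_max: level >= 4]
emp_id=60: ✓ → 122862
emp_id=61: ✓ → 144682
emp_id=62: ✗
emp_id=63: ✓ → 109235
emp_id=64: ✓ → 69520
emp_id=65: ✓ → 156181
emp_id=66: ✗
emp_id=67: ✓ → 41742
emp_id=68: ✓ → 108629
emp_id=69: ✗
level_max = MAX(122862, 144682, 109235, 69520, 156181, 41742, 108629) = 156181
—
[level_sum: level < 5 or tenure > 17]
emp_id=60: ✗
emp_id=61: ✓ → 144682
emp_id=62: ✓ → 79351
emp_id=63: ✗
emp_id=64: ✓ → 69520
emp_id=65: ✗
emp_id=66: ✓ → 140245
emp_id=67: ✗
emp_id=68: ✗
emp_id=69: ✓ → 110629
level_sum = 144682 + 79351 + 69520 + 140245 + 110629 = 544427
—
[nyc_sum: office = 'NYC' or level = 7]
emp_id=60: ✓ → 122862
emp_id=61: ✗
emp_id=62: ✗
emp_id=63: ✗
emp_id=64: ✗
emp_id=65: ✓ → 156181
emp_id=66: ✗
emp_id=67: ✓ → 41742
emp_id=68: ✓ → 108629
emp_id=69: ✗
nyc_sum = 122862 + 156181 + 41742 + 108629 = 429414

level_max=156181, level_sum=544427, nyc_sum=429414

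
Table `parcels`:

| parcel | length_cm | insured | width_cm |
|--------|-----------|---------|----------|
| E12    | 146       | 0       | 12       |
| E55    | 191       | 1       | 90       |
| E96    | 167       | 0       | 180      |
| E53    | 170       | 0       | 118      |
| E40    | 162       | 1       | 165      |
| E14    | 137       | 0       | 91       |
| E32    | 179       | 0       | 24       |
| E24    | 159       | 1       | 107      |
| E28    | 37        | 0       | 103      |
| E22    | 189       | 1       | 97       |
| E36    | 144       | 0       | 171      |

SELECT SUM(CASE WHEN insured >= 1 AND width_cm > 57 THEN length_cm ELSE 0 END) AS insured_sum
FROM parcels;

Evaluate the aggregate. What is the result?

701

parcel=E12: ✗
parcel=E55: ✓ → 191
parcel=E96: ✗
parcel=E53: ✗
parcel=E40: ✓ → 162
parcel=E14: ✗
parcel=E32: ✗
parcel=E24: ✓ → 159
parcel=E28: ✗
parcel=E22: ✓ → 189
parcel=E36: ✗
insured_sum = 191 + 162 + 159 + 189 = 701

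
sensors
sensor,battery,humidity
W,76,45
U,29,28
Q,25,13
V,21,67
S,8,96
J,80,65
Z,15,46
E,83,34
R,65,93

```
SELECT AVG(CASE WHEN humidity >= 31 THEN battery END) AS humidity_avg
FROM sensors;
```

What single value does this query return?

49.7142857143

sensor=W: ✓ → 76
sensor=U: ✗
sensor=Q: ✗
sensor=V: ✓ → 21
sensor=S: ✓ → 8
sensor=J: ✓ → 80
sensor=Z: ✓ → 15
sensor=E: ✓ → 83
sensor=R: ✓ → 65
humidity_avg = (76 + 21 + 8 + 80 + 15 + 83 + 65) / 7 = 49.7142857143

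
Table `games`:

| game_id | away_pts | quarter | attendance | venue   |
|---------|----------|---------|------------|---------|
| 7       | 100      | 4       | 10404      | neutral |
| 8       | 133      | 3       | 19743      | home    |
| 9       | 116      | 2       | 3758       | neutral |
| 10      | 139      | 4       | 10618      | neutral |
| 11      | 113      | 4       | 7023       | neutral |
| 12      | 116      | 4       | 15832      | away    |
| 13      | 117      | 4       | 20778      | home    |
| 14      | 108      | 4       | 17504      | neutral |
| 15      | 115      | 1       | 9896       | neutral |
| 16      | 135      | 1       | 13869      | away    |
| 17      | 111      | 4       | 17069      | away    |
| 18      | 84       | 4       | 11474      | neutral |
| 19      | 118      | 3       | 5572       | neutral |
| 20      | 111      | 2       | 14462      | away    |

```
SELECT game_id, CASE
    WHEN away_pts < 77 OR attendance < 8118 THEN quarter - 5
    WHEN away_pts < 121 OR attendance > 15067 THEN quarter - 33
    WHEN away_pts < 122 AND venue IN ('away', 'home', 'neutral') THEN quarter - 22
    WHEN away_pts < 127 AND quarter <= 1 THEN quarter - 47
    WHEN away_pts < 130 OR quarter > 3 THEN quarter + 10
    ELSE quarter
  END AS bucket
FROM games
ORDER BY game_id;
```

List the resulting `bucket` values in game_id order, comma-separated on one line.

game_id=7: away_pts < 121 OR attendance > 15067 → -29
game_id=8: away_pts < 121 OR attendance > 15067 → -30
game_id=9: away_pts < 77 OR attendance < 8118 → -3
game_id=10: away_pts < 130 OR quarter > 3 → 14
game_id=11: away_pts < 77 OR attendance < 8118 → -1
game_id=12: away_pts < 121 OR attendance > 15067 → -29
game_id=13: away_pts < 121 OR attendance > 15067 → -29
game_id=14: away_pts < 121 OR attendance > 15067 → -29
game_id=15: away_pts < 121 OR attendance > 15067 → -32
game_id=16: ELSE → 1
game_id=17: away_pts < 121 OR attendance > 15067 → -29
game_id=18: away_pts < 121 OR attendance > 15067 → -29
game_id=19: away_pts < 77 OR attendance < 8118 → -2
game_id=20: away_pts < 121 OR attendance > 15067 → -31

-29, -30, -3, 14, -1, -29, -29, -29, -32, 1, -29, -29, -2, -31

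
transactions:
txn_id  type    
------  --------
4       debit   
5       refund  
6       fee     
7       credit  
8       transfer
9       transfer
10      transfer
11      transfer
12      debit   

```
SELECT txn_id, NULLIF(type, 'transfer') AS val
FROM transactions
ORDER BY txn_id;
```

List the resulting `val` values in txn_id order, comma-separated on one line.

txn_id=4: type=debit vs transfer: differ → debit
txn_id=5: type=refund vs transfer: differ → refund
txn_id=6: type=fee vs transfer: differ → fee
txn_id=7: type=credit vs transfer: differ → credit
txn_id=8: type=transfer vs transfer: equal → NULL
txn_id=9: type=transfer vs transfer: equal → NULL
txn_id=10: type=transfer vs transfer: equal → NULL
txn_id=11: type=transfer vs transfer: equal → NULL
txn_id=12: type=debit vs transfer: differ → debit

debit, refund, fee, credit, NULL, NULL, NULL, NULL, debit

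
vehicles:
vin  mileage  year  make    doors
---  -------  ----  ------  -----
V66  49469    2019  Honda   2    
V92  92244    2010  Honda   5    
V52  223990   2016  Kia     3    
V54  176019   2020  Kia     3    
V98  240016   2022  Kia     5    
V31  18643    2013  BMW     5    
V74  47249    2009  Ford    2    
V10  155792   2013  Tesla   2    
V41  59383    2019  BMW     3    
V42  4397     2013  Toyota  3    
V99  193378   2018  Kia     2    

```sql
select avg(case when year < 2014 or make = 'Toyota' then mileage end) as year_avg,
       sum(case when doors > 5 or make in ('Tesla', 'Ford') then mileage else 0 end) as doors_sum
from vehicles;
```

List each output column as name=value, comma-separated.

year_avg=63665, doors_sum=203041

[year_avg: year < 2014 or make = 'Toyota']
vin=V66: ✗
vin=V92: ✓ → 92244
vin=V52: ✗
vin=V54: ✗
vin=V98: ✗
vin=V31: ✓ → 18643
vin=V74: ✓ → 47249
vin=V10: ✓ → 155792
vin=V41: ✗
vin=V42: ✓ → 4397
vin=V99: ✗
year_avg = (92244 + 18643 + 47249 + 155792 + 4397) / 5 = 63665
—
[doors_sum: doors > 5 or make in ('Tesla', 'Ford')]
vin=V66: ✗
vin=V92: ✗
vin=V52: ✗
vin=V54: ✗
vin=V98: ✗
vin=V31: ✗
vin=V74: ✓ → 47249
vin=V10: ✓ → 155792
vin=V41: ✗
vin=V42: ✗
vin=V99: ✗
doors_sum = 47249 + 155792 = 203041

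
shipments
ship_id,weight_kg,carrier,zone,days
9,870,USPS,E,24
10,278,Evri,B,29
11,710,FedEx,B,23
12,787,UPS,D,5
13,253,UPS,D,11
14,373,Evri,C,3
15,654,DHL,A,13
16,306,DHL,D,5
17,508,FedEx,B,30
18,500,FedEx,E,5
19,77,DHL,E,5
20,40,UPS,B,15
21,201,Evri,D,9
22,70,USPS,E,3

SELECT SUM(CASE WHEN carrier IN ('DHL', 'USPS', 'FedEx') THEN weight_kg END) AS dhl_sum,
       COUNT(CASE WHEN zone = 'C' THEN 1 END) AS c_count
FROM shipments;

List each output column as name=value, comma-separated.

[dhl_sum: carrier IN ('DHL', 'USPS', 'FedEx')]
ship_id=9: ✓ → 870
ship_id=10: ✗
ship_id=11: ✓ → 710
ship_id=12: ✗
ship_id=13: ✗
ship_id=14: ✗
ship_id=15: ✓ → 654
ship_id=16: ✓ → 306
ship_id=17: ✓ → 508
ship_id=18: ✓ → 500
ship_id=19: ✓ → 77
ship_id=20: ✗
ship_id=21: ✗
ship_id=22: ✓ → 70
dhl_sum = 870 + 710 + 654 + 306 + 508 + 500 + 77 + 70 = 3695
—
[c_count: zone = 'C']
ship_id=9: ✗
ship_id=10: ✗
ship_id=11: ✗
ship_id=12: ✗
ship_id=13: ✗
ship_id=14: ✓ → 1
ship_id=15: ✗
ship_id=16: ✗
ship_id=17: ✗
ship_id=18: ✗
ship_id=19: ✗
ship_id=20: ✗
ship_id=21: ✗
ship_id=22: ✗
c_count = COUNT(1) = 1

dhl_sum=3695, c_count=1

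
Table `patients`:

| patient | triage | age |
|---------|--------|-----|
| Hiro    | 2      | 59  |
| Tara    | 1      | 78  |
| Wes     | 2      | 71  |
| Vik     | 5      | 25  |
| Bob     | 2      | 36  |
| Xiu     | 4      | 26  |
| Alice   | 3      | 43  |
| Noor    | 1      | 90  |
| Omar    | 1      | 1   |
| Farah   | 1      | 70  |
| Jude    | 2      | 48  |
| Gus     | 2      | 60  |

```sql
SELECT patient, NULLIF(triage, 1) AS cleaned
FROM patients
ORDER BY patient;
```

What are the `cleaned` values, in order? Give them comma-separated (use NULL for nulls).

3, 2, NULL, 2, 2, 2, NULL, NULL, NULL, 5, 2, 4

patient=Alice: triage=3 vs 1: differ → 3
patient=Bob: triage=2 vs 1: differ → 2
patient=Farah: triage=1 vs 1: equal → NULL
patient=Gus: triage=2 vs 1: differ → 2
patient=Hiro: triage=2 vs 1: differ → 2
patient=Jude: triage=2 vs 1: differ → 2
patient=Noor: triage=1 vs 1: equal → NULL
patient=Omar: triage=1 vs 1: equal → NULL
patient=Tara: triage=1 vs 1: equal → NULL
patient=Vik: triage=5 vs 1: differ → 5
patient=Wes: triage=2 vs 1: differ → 2
patient=Xiu: triage=4 vs 1: differ → 4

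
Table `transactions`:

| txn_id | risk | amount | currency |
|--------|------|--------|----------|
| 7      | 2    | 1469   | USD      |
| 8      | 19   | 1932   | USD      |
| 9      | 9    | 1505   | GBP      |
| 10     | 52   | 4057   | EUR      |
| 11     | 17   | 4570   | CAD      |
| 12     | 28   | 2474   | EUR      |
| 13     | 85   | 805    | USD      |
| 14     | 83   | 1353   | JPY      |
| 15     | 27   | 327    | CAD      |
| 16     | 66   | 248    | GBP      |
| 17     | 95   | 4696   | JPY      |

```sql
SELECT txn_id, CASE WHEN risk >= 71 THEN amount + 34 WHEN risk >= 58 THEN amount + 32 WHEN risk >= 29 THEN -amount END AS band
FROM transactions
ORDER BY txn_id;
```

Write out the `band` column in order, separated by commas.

txn_id=7: (no match → NULL) → NULL
txn_id=8: (no match → NULL) → NULL
txn_id=9: (no match → NULL) → NULL
txn_id=10: risk >= 29 → -4057
txn_id=11: (no match → NULL) → NULL
txn_id=12: (no match → NULL) → NULL
txn_id=13: risk >= 71 → 839
txn_id=14: risk >= 71 → 1387
txn_id=15: (no match → NULL) → NULL
txn_id=16: risk >= 58 → 280
txn_id=17: risk >= 71 → 4730

NULL, NULL, NULL, -4057, NULL, NULL, 839, 1387, NULL, 280, 4730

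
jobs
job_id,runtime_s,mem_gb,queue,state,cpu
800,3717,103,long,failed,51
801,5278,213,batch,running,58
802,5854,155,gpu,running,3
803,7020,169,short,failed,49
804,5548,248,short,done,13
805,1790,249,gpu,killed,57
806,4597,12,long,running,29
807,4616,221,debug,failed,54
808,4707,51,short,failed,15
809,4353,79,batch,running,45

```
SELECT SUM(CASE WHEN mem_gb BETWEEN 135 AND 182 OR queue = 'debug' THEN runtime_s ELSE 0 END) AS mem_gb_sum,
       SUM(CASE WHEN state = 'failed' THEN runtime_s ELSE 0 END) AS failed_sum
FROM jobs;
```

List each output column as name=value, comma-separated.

mem_gb_sum=17490, failed_sum=20060

[mem_gb_sum: mem_gb BETWEEN 135 AND 182 OR queue = 'debug']
job_id=800: ✗
job_id=801: ✗
job_id=802: ✓ → 5854
job_id=803: ✓ → 7020
job_id=804: ✗
job_id=805: ✗
job_id=806: ✗
job_id=807: ✓ → 4616
job_id=808: ✗
job_id=809: ✗
mem_gb_sum = 5854 + 7020 + 4616 = 17490
—
[failed_sum: state = 'failed']
job_id=800: ✓ → 3717
job_id=801: ✗
job_id=802: ✗
job_id=803: ✓ → 7020
job_id=804: ✗
job_id=805: ✗
job_id=806: ✗
job_id=807: ✓ → 4616
job_id=808: ✓ → 4707
job_id=809: ✗
failed_sum = 3717 + 7020 + 4616 + 4707 = 20060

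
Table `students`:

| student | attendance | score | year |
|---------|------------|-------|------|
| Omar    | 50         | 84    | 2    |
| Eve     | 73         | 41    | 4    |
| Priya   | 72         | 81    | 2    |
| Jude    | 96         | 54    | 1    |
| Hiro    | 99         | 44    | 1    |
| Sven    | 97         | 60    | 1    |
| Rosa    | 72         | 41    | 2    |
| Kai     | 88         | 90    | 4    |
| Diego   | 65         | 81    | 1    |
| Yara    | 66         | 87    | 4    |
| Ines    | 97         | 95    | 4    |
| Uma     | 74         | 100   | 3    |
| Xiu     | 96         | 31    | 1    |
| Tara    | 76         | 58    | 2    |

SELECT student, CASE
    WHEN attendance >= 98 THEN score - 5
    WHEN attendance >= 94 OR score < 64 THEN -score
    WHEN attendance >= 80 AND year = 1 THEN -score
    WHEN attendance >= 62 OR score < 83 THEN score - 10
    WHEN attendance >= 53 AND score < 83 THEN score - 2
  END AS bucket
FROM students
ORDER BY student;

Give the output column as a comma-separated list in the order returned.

71, -41, 39, -95, -54, 80, NULL, 71, -41, -60, -58, 90, -31, 77

student=Diego: attendance >= 62 OR score < 83 → 71
student=Eve: attendance >= 94 OR score < 64 → -41
student=Hiro: attendance >= 98 → 39
student=Ines: attendance >= 94 OR score < 64 → -95
student=Jude: attendance >= 94 OR score < 64 → -54
student=Kai: attendance >= 62 OR score < 83 → 80
student=Omar: (no match → NULL) → NULL
student=Priya: attendance >= 62 OR score < 83 → 71
student=Rosa: attendance >= 94 OR score < 64 → -41
student=Sven: attendance >= 94 OR score < 64 → -60
student=Tara: attendance >= 94 OR score < 64 → -58
student=Uma: attendance >= 62 OR score < 83 → 90
student=Xiu: attendance >= 94 OR score < 64 → -31
student=Yara: attendance >= 62 OR score < 83 → 77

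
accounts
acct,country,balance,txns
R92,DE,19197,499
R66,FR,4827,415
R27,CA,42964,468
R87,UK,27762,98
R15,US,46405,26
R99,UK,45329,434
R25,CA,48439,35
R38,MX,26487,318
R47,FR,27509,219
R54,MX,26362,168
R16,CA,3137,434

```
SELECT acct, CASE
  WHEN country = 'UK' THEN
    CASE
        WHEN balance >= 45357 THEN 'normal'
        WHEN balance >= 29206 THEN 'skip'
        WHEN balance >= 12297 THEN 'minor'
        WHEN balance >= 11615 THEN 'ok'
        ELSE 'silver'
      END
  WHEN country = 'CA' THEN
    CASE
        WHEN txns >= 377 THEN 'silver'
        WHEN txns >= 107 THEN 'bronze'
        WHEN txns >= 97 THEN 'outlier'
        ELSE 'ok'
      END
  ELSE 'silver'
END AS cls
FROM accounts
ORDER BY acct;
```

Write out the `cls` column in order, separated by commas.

acct=R15: country='US' → outer ELSE → silver
acct=R16: country='CA' → inner[txns >= 377] → silver
acct=R25: country='CA' → inner[ELSE] → ok
acct=R27: country='CA' → inner[txns >= 377] → silver
acct=R38: country='MX' → outer ELSE → silver
acct=R47: country='FR' → outer ELSE → silver
acct=R54: country='MX' → outer ELSE → silver
acct=R66: country='FR' → outer ELSE → silver
acct=R87: country='UK' → inner[balance >= 12297] → minor
acct=R92: country='DE' → outer ELSE → silver
acct=R99: country='UK' → inner[balance >= 29206] → skip

silver, silver, ok, silver, silver, silver, silver, silver, minor, silver, skip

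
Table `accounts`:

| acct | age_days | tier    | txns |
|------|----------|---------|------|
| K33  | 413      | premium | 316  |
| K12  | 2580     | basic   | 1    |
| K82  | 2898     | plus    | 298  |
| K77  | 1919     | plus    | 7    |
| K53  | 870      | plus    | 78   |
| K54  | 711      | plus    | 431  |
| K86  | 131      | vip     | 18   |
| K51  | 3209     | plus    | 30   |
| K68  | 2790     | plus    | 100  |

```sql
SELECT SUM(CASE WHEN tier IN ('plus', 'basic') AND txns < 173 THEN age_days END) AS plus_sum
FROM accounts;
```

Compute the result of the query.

11368

acct=K33: ✗
acct=K12: ✓ → 2580
acct=K82: ✗
acct=K77: ✓ → 1919
acct=K53: ✓ → 870
acct=K54: ✗
acct=K86: ✗
acct=K51: ✓ → 3209
acct=K68: ✓ → 2790
plus_sum = 2580 + 1919 + 870 + 3209 + 2790 = 11368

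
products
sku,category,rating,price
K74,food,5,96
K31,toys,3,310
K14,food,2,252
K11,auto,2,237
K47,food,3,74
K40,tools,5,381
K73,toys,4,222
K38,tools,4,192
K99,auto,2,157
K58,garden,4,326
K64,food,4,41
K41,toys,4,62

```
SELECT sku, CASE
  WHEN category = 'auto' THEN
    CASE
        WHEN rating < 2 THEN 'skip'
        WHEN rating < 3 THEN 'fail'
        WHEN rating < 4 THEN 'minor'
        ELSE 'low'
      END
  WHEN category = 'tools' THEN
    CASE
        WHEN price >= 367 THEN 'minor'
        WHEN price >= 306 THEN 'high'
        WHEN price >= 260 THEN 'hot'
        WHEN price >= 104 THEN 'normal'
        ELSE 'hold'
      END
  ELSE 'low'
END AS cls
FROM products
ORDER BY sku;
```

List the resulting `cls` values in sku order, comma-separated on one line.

sku=K11: category='auto' → inner[rating < 3] → fail
sku=K14: category='food' → outer ELSE → low
sku=K31: category='toys' → outer ELSE → low
sku=K38: category='tools' → inner[price >= 104] → normal
sku=K40: category='tools' → inner[price >= 367] → minor
sku=K41: category='toys' → outer ELSE → low
sku=K47: category='food' → outer ELSE → low
sku=K58: category='garden' → outer ELSE → low
sku=K64: category='food' → outer ELSE → low
sku=K73: category='toys' → outer ELSE → low
sku=K74: category='food' → outer ELSE → low
sku=K99: category='auto' → inner[rating < 3] → fail

fail, low, low, normal, minor, low, low, low, low, low, low, fail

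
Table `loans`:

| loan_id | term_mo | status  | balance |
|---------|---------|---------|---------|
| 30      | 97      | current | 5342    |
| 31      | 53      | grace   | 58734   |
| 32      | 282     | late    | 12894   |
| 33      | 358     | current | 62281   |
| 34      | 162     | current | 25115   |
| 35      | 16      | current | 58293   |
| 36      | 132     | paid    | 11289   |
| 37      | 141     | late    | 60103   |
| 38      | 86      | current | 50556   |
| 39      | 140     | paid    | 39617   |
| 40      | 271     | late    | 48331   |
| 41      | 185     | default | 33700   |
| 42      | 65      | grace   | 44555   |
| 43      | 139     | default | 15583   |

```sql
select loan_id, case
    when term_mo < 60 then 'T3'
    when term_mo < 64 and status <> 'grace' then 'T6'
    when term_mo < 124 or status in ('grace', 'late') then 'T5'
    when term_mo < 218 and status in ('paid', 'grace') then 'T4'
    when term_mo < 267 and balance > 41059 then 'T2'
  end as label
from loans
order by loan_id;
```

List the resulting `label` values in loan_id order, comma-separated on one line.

loan_id=30: term_mo < 124 or status in ('grace', 'late') → T5
loan_id=31: term_mo < 60 → T3
loan_id=32: term_mo < 124 or status in ('grace', 'late') → T5
loan_id=33: (no match → NULL) → NULL
loan_id=34: (no match → NULL) → NULL
loan_id=35: term_mo < 60 → T3
loan_id=36: term_mo < 218 and status in ('paid', 'grace') → T4
loan_id=37: term_mo < 124 or status in ('grace', 'late') → T5
loan_id=38: term_mo < 124 or status in ('grace', 'late') → T5
loan_id=39: term_mo < 218 and status in ('paid', 'grace') → T4
loan_id=40: term_mo < 124 or status in ('grace', 'late') → T5
loan_id=41: (no match → NULL) → NULL
loan_id=42: term_mo < 124 or status in ('grace', 'late') → T5
loan_id=43: (no match → NULL) → NULL

T5, T3, T5, NULL, NULL, T3, T4, T5, T5, T4, T5, NULL, T5, NULL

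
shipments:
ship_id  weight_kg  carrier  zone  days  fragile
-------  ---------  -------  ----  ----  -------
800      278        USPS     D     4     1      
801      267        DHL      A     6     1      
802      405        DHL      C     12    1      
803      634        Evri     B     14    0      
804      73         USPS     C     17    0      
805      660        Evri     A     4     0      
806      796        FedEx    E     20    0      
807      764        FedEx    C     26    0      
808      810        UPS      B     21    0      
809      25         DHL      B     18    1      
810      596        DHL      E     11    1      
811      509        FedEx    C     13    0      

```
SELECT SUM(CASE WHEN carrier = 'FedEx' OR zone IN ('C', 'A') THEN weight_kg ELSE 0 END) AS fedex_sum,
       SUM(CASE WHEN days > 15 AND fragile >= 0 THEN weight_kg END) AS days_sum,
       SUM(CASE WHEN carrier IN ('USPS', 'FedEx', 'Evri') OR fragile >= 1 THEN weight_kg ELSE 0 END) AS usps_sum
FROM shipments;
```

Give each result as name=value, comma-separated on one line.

fedex_sum=3474, days_sum=2468, usps_sum=5007

[fedex_sum: carrier = 'FedEx' OR zone IN ('C', 'A')]
ship_id=800: ✗
ship_id=801: ✓ → 267
ship_id=802: ✓ → 405
ship_id=803: ✗
ship_id=804: ✓ → 73
ship_id=805: ✓ → 660
ship_id=806: ✓ → 796
ship_id=807: ✓ → 764
ship_id=808: ✗
ship_id=809: ✗
ship_id=810: ✗
ship_id=811: ✓ → 509
fedex_sum = 267 + 405 + 73 + 660 + 796 + 764 + 509 = 3474
—
[days_sum: days > 15 AND fragile >= 0]
ship_id=800: ✗
ship_id=801: ✗
ship_id=802: ✗
ship_id=803: ✗
ship_id=804: ✓ → 73
ship_id=805: ✗
ship_id=806: ✓ → 796
ship_id=807: ✓ → 764
ship_id=808: ✓ → 810
ship_id=809: ✓ → 25
ship_id=810: ✗
ship_id=811: ✗
days_sum = 73 + 796 + 764 + 810 + 25 = 2468
—
[usps_sum: carrier IN ('USPS', 'FedEx', 'Evri') OR fragile >= 1]
ship_id=800: ✓ → 278
ship_id=801: ✓ → 267
ship_id=802: ✓ → 405
ship_id=803: ✓ → 634
ship_id=804: ✓ → 73
ship_id=805: ✓ → 660
ship_id=806: ✓ → 796
ship_id=807: ✓ → 764
ship_id=808: ✗
ship_id=809: ✓ → 25
ship_id=810: ✓ → 596
ship_id=811: ✓ → 509
usps_sum = 278 + 267 + 405 + 634 + 73 + 660 + 796 + 764 + 25 + 596 + 509 = 5007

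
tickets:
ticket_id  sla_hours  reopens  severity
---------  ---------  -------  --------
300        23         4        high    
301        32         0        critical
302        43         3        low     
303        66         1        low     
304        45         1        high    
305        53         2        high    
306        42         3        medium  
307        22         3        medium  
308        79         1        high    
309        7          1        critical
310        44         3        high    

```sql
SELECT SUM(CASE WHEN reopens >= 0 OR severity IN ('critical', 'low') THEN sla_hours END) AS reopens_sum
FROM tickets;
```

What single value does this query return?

ticket_id=300: ✓ → 23
ticket_id=301: ✓ → 32
ticket_id=302: ✓ → 43
ticket_id=303: ✓ → 66
ticket_id=304: ✓ → 45
ticket_id=305: ✓ → 53
ticket_id=306: ✓ → 42
ticket_id=307: ✓ → 22
ticket_id=308: ✓ → 79
ticket_id=309: ✓ → 7
ticket_id=310: ✓ → 44
reopens_sum = 23 + 32 + 43 + 66 + 45 + 53 + 42 + 22 + 79 + 7 + 44 = 456

456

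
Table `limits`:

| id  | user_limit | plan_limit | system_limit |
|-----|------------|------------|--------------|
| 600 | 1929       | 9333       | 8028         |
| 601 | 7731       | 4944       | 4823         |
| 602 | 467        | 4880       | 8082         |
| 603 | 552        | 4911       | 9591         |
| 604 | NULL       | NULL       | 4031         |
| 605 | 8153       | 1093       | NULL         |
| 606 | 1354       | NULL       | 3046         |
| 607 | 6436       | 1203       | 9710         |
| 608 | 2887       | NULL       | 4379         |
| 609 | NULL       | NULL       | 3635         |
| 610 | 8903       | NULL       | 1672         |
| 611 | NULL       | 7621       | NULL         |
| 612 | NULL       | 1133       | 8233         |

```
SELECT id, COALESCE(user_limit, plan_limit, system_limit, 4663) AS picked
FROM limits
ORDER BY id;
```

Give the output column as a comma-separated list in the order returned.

1929, 7731, 467, 552, 4031, 8153, 1354, 6436, 2887, 3635, 8903, 7621, 1133

id=600: user_limit=1929 → 1929
id=601: user_limit=7731 → 7731
id=602: user_limit=467 → 467
id=603: user_limit=552 → 552
id=604: user_limit=NULL, plan_limit=NULL, system_limit=4031 → 4031
id=605: user_limit=8153 → 8153
id=606: user_limit=1354 → 1354
id=607: user_limit=6436 → 6436
id=608: user_limit=2887 → 2887
id=609: user_limit=NULL, plan_limit=NULL, system_limit=3635 → 3635
id=610: user_limit=8903 → 8903
id=611: user_limit=NULL, plan_limit=7621 → 7621
id=612: user_limit=NULL, plan_limit=1133 → 1133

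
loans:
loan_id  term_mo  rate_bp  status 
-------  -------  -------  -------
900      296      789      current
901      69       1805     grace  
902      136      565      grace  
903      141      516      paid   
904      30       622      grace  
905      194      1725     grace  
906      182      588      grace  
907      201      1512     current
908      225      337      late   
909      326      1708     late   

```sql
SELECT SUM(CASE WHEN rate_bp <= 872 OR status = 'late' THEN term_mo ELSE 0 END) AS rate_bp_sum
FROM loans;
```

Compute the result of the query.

loan_id=900: ✓ → 296
loan_id=901: ✗
loan_id=902: ✓ → 136
loan_id=903: ✓ → 141
loan_id=904: ✓ → 30
loan_id=905: ✗
loan_id=906: ✓ → 182
loan_id=907: ✗
loan_id=908: ✓ → 225
loan_id=909: ✓ → 326
rate_bp_sum = 296 + 136 + 141 + 30 + 182 + 225 + 326 = 1336

1336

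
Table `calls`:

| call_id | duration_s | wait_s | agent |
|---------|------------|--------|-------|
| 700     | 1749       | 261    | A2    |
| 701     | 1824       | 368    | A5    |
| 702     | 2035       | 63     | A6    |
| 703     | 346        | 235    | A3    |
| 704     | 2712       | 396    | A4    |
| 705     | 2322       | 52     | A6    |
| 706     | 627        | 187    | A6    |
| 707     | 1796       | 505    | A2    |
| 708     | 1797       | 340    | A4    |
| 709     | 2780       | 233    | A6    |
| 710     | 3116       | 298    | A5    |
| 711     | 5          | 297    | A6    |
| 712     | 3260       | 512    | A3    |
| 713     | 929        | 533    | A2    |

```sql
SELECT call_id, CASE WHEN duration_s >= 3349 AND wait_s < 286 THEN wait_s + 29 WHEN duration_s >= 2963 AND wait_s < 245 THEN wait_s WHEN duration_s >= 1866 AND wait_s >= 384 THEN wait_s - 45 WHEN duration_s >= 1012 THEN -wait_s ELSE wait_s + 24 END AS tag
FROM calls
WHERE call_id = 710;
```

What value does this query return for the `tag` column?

call_id = 710: duration_s=3116, wait_s=298, agent=A5.
duration_s >= 3349 AND wait_s < 286 → false
duration_s >= 2963 AND wait_s < 245 → false
duration_s >= 1866 AND wait_s >= 384 → false
duration_s >= 1012 → true → -298

-298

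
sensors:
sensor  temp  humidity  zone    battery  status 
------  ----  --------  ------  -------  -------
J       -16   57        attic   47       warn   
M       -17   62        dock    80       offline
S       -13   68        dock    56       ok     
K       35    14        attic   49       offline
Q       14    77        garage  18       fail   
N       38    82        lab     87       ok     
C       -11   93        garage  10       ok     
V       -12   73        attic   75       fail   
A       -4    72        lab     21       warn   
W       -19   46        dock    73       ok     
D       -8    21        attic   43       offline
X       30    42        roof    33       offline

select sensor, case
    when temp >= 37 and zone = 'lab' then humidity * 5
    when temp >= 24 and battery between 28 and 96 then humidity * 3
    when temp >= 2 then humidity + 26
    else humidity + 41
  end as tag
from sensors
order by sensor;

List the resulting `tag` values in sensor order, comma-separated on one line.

113, 134, 62, 98, 42, 103, 410, 103, 109, 114, 87, 126

sensor=A: ELSE → 113
sensor=C: ELSE → 134
sensor=D: ELSE → 62
sensor=J: ELSE → 98
sensor=K: temp >= 24 and battery between 28 and 96 → 42
sensor=M: ELSE → 103
sensor=N: temp >= 37 and zone = 'lab' → 410
sensor=Q: temp >= 2 → 103
sensor=S: ELSE → 109
sensor=V: ELSE → 114
sensor=W: ELSE → 87
sensor=X: temp >= 24 and battery between 28 and 96 → 126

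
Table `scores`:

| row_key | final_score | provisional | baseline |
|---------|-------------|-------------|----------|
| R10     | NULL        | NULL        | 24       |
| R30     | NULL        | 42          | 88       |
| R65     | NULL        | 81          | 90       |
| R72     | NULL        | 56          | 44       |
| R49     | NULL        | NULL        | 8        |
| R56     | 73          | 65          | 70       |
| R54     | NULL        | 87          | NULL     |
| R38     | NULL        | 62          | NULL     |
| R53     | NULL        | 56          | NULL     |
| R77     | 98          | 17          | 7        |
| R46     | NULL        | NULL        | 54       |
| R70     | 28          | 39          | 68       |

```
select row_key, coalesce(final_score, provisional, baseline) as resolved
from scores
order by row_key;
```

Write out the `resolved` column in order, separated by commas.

24, 42, 62, 54, 8, 56, 87, 73, 81, 28, 56, 98

row_key=R10: final_score=NULL, provisional=NULL, baseline=24 → 24
row_key=R30: final_score=NULL, provisional=42 → 42
row_key=R38: final_score=NULL, provisional=62 → 62
row_key=R46: final_score=NULL, provisional=NULL, baseline=54 → 54
row_key=R49: final_score=NULL, provisional=NULL, baseline=8 → 8
row_key=R53: final_score=NULL, provisional=56 → 56
row_key=R54: final_score=NULL, provisional=87 → 87
row_key=R56: final_score=73 → 73
row_key=R65: final_score=NULL, provisional=81 → 81
row_key=R70: final_score=28 → 28
row_key=R72: final_score=NULL, provisional=56 → 56
row_key=R77: final_score=98 → 98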